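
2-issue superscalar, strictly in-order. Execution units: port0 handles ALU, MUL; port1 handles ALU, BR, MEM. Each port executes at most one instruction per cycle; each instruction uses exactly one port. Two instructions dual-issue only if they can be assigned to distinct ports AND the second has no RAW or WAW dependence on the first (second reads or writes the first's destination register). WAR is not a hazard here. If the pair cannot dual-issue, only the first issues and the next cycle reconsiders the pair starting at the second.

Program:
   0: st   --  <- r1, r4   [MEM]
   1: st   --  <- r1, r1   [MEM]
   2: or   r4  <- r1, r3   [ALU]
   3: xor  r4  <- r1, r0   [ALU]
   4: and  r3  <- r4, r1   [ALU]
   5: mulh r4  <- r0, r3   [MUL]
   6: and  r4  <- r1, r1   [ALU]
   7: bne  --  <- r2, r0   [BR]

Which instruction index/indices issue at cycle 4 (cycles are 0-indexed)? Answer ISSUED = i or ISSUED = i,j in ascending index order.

ISSUED = 5

t=0 i0:st ; no-port MEM/MEM
t=1 i1/i2:st;or ; pair
t=2 i3:xor ; RAW r4
t=3 i4:and ; RAW r3
t=4 i5:mulh ; WAW r4
t=5 i6/i7:and;bne ; pair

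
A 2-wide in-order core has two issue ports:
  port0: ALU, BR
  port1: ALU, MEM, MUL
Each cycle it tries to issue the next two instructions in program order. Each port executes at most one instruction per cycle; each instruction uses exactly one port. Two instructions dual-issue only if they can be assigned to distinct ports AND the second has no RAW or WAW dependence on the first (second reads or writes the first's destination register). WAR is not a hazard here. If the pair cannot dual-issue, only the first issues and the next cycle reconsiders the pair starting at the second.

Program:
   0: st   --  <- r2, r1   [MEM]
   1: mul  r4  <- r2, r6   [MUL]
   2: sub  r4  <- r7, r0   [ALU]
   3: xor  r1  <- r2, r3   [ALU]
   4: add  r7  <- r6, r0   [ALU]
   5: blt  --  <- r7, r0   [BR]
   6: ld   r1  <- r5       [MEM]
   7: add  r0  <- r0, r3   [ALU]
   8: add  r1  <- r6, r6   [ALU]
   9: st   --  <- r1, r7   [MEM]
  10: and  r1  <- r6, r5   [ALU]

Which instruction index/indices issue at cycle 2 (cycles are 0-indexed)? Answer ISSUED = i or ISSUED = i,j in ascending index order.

ISSUED = 2,3

0. st @i0  | no-port MEM/MUL
1. mul @i1  | WAW r4
2. sub/xor @i2+i3  | 2-wide
3. add @i4  | RAW r7
4. blt/ld @i5+i6  | 2-wide
5. add/add @i7+i8  | 2-wide
6. st/and @i9+i10  | 2-wide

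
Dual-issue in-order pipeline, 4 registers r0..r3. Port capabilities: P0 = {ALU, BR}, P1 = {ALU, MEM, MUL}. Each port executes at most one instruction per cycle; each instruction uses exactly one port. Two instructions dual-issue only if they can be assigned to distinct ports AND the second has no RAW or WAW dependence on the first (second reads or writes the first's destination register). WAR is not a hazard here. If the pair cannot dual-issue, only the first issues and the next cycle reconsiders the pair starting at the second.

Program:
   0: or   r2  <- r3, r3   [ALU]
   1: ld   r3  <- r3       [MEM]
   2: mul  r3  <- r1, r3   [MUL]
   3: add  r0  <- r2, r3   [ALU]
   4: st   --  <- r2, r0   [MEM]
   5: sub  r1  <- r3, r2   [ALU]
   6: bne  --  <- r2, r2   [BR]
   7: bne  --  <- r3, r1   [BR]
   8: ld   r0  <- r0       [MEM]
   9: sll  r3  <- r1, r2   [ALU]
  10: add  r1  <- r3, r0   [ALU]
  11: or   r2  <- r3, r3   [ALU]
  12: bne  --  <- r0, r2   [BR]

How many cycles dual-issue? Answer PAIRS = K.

PAIRS = 4

c0: i0/i1 or.ALU/ld.MEM  pair
c1: i2 mul.MUL  RAW r3
c2: i3 add.ALU  RAW r0
c3: i4/i5 st.MEM/sub.ALU  pair
c4: i6 bne.BR  no-port BR/BR
c5: i7/i8 bne.BR/ld.MEM  pair
c6: i9 sll.ALU  RAW r3
c7: i10/i11 add.ALU/or.ALU  pair
c8: i12 bne.BR  tail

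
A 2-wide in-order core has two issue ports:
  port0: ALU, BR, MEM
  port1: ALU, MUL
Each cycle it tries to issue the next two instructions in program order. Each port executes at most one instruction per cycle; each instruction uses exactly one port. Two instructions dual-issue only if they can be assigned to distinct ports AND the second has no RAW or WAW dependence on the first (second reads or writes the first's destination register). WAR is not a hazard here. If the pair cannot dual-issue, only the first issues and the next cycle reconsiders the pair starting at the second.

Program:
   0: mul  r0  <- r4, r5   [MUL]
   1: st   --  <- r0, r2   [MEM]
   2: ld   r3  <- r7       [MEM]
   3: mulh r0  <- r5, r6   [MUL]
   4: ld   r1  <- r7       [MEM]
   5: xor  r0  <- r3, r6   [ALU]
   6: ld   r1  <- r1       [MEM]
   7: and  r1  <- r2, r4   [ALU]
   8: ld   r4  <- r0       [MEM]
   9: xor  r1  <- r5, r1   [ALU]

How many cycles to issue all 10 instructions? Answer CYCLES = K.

  cy0 -> i0 (mul) RAW r0
  cy1 -> i1 (st) no-port MEM/MEM
  cy2 -> i2&i3 (ld mulh) pair
  cy3 -> i4&i5 (ld xor) pair
  cy4 -> i6 (ld) WAW r1
  cy5 -> i7&i8 (and ld) pair
  cy6 -> i9 (xor) tail

CYCLES = 7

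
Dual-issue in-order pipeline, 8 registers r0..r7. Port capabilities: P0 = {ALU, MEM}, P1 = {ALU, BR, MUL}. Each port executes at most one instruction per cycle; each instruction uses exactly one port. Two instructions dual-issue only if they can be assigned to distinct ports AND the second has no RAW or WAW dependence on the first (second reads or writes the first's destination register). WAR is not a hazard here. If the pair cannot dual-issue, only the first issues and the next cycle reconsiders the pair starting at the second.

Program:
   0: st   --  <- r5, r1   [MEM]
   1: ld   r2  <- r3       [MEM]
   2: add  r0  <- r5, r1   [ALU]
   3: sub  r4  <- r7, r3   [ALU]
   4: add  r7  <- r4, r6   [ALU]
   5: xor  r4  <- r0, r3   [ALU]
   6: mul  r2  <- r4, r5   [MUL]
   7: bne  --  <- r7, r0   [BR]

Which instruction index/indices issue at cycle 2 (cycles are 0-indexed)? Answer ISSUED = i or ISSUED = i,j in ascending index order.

ISSUED = 3

c0: i0 st.MEM  no-port MEM/MEM
c1: i1,i2 ld.MEM/add.ALU  2-wide
c2: i3 sub.ALU  RAW r4
c3: i4,i5 add.ALU/xor.ALU  2-wide
c4: i6 mul.MUL  no-port MUL/BR
c5: i7 bne.BR  tail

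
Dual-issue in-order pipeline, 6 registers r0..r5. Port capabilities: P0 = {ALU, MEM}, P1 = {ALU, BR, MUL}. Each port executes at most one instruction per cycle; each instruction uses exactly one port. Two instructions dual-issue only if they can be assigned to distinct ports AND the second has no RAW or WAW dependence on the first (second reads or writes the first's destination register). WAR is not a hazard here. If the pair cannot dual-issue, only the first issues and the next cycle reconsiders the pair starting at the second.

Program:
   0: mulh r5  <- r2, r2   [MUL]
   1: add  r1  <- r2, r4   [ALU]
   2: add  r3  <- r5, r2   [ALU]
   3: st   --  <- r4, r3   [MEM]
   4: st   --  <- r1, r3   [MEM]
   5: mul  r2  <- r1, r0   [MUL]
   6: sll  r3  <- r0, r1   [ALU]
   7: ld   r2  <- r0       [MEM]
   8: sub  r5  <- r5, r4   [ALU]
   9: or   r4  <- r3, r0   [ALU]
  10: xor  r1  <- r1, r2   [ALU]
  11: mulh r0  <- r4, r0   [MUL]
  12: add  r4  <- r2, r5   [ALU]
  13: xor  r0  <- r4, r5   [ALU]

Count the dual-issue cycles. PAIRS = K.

  cy0 -> i0/i1 (mulh.MUL;add.ALU) dual
  cy1 -> i2 (add.ALU) RAW r3
  cy2 -> i3 (st.MEM) no-port MEM/MEM
  cy3 -> i4/i5 (st.MEM;mul.MUL) dual
  cy4 -> i6/i7 (sll.ALU;ld.MEM) dual
  cy5 -> i8/i9 (sub.ALU;or.ALU) dual
  cy6 -> i10/i11 (xor.ALU;mulh.MUL) dual
  cy7 -> i12 (add.ALU) RAW r4
  cy8 -> i13 (xor.ALU) tail

PAIRS = 5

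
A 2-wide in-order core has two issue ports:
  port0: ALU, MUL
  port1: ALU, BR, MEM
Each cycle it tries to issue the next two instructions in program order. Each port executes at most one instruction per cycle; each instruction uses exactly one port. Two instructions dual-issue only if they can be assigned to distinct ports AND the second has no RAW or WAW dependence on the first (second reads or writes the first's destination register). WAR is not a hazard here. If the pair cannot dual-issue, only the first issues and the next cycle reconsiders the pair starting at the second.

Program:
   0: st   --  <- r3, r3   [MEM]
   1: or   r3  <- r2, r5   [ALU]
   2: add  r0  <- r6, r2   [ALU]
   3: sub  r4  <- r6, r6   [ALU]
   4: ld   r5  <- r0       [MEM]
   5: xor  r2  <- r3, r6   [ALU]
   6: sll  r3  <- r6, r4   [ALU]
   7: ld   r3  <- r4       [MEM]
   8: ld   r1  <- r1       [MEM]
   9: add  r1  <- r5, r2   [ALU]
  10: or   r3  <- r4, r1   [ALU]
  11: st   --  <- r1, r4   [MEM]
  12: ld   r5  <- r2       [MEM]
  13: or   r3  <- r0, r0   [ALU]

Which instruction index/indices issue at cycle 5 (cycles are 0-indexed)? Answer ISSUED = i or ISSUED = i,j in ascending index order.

[0] i0&i1  st.MEM/or.ALU  -- pair
[1] i2&i3  add.ALU/sub.ALU  -- pair
[2] i4&i5  ld.MEM/xor.ALU  -- pair
[3] i6  sll.ALU  -- WAW r3
[4] i7  ld.MEM  -- no-port MEM/MEM
[5] i8  ld.MEM  -- WAW r1
[6] i9  add.ALU  -- RAW r1
[7] i10&i11  or.ALU/st.MEM  -- pair
[8] i12&i13  ld.MEM/or.ALU  -- pair

ISSUED = 8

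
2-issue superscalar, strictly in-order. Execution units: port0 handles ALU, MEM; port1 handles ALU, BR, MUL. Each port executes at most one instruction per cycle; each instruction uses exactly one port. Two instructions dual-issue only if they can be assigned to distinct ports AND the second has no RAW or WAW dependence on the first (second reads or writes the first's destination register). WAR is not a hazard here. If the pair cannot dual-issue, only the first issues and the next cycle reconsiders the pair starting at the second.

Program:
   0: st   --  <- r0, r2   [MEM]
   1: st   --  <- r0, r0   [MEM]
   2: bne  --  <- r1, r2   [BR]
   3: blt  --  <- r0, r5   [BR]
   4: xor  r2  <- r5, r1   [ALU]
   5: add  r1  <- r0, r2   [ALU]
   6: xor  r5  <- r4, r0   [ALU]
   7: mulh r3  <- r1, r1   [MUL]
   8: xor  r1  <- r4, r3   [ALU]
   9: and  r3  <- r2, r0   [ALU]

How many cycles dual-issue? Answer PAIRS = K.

t=0 i0:st.MEM ; no-port MEM/MEM
t=1 i1,i2:st.MEM/bne.BR ; dual
t=2 i3,i4:blt.BR/xor.ALU ; dual
t=3 i5,i6:add.ALU/xor.ALU ; dual
t=4 i7:mulh.MUL ; RAW r3
t=5 i8,i9:xor.ALU/and.ALU ; dual

PAIRS = 4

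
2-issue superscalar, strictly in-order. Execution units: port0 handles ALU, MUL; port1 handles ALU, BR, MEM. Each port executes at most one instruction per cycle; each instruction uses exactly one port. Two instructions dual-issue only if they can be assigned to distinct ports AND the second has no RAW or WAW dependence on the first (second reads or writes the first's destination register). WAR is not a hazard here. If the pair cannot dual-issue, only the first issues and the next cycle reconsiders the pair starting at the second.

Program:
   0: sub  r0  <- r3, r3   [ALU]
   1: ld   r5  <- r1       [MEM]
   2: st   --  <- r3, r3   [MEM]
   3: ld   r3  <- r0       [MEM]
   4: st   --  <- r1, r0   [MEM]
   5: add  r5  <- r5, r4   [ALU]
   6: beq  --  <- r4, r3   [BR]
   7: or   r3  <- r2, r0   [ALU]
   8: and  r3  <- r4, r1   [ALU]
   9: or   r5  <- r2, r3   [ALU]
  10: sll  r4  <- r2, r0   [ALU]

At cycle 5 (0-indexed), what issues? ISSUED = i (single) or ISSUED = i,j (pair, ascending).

0. sub.ALU/ld.MEM @i0/i1  | dual
1. st.MEM @i2  | no-port MEM/MEM
2. ld.MEM @i3  | no-port MEM/MEM
3. st.MEM/add.ALU @i4/i5  | dual
4. beq.BR/or.ALU @i6/i7  | dual
5. and.ALU @i8  | RAW r3
6. or.ALU/sll.ALU @i9/i10  | dual

ISSUED = 8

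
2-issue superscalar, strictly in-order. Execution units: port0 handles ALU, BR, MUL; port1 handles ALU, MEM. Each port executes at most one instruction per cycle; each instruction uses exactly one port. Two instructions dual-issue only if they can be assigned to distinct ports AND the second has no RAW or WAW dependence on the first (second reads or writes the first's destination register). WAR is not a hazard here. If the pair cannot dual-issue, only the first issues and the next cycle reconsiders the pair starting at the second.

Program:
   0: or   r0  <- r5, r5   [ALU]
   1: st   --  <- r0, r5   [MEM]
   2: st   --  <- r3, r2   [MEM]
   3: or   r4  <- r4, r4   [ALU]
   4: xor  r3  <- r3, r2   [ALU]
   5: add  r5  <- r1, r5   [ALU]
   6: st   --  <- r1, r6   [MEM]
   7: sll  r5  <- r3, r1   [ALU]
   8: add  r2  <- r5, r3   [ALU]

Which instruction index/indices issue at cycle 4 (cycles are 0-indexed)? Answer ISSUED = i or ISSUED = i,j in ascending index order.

ISSUED = 6,7

  cy0 -> i0 (or.ALU) RAW r0
  cy1 -> i1 (st.MEM) no-port MEM/MEM
  cy2 -> i2/i3 (st.MEM/or.ALU) 2-wide
  cy3 -> i4/i5 (xor.ALU/add.ALU) 2-wide
  cy4 -> i6/i7 (st.MEM/sll.ALU) 2-wide
  cy5 -> i8 (add.ALU) tail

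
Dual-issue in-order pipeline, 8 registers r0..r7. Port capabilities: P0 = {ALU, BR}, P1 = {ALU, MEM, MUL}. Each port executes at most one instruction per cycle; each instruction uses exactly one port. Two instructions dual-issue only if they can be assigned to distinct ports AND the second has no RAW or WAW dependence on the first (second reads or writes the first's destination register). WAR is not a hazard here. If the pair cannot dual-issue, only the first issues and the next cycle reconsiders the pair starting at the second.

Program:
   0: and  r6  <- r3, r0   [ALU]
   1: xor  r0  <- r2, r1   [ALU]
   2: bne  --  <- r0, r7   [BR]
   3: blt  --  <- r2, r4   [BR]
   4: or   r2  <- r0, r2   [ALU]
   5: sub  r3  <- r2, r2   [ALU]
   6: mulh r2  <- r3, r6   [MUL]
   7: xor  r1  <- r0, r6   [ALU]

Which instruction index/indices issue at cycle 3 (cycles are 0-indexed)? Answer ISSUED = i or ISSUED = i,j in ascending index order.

ISSUED = 5

#0 head=0: and.ALU;xor.ALU i0+i1 2-wide
#1 head=2: bne.BR i2 no-port BR/BR
#2 head=3: blt.BR;or.ALU i3+i4 2-wide
#3 head=5: sub.ALU i5 RAW r3
#4 head=6: mulh.MUL;xor.ALU i6+i7 2-wide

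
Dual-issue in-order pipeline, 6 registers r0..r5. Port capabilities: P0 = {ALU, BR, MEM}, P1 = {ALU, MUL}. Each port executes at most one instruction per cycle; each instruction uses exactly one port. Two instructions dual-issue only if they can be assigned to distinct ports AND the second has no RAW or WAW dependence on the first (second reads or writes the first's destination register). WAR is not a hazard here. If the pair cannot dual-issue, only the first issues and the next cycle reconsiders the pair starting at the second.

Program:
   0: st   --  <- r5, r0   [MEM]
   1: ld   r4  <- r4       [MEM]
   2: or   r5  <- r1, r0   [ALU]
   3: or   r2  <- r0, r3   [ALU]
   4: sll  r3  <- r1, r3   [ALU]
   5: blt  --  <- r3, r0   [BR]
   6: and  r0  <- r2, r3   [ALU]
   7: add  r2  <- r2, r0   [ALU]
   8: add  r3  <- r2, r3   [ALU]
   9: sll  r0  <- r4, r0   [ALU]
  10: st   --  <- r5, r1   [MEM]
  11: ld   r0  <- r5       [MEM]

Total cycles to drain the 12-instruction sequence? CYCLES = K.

#0 head=0: st.MEM i0 no-port MEM/MEM
#1 head=1: ld.MEM+or.ALU i1/i2 2-wide
#2 head=3: or.ALU+sll.ALU i3/i4 2-wide
#3 head=5: blt.BR+and.ALU i5/i6 2-wide
#4 head=7: add.ALU i7 RAW r2
#5 head=8: add.ALU+sll.ALU i8/i9 2-wide
#6 head=10: st.MEM i10 no-port MEM/MEM
#7 head=11: ld.MEM i11 tail

CYCLES = 8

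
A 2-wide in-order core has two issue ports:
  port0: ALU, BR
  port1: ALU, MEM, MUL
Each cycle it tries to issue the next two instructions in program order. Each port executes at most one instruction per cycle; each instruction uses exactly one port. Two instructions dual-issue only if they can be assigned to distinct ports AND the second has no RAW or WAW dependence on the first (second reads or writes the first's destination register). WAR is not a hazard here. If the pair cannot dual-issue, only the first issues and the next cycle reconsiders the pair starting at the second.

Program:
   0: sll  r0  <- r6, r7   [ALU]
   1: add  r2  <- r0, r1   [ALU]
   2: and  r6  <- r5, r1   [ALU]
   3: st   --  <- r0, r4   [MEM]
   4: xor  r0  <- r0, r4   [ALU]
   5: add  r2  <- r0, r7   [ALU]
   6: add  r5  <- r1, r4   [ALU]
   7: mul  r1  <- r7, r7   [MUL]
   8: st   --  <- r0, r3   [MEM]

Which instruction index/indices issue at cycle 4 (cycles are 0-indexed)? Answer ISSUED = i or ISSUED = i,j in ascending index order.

0. sll @i0  | RAW r0
1. add+and @i1/i2  | dual
2. st+xor @i3/i4  | dual
3. add+add @i5/i6  | dual
4. mul @i7  | no-port MUL/MEM
5. st @i8  | tail

ISSUED = 7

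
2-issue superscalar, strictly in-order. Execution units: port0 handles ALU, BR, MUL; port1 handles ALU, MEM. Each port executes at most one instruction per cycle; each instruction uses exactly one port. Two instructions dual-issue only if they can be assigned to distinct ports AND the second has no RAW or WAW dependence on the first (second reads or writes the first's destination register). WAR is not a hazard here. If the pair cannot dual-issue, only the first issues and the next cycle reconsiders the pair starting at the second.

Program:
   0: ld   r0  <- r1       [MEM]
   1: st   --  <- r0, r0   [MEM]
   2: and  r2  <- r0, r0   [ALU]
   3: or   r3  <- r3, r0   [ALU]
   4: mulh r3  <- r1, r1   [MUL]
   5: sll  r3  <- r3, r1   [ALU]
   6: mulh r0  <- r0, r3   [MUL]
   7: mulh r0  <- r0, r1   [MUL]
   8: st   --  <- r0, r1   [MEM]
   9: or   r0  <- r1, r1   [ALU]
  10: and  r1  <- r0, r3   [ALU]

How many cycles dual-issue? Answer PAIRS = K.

  cy0 -> i0 (ld.MEM) no-port MEM/MEM
  cy1 -> i1&i2 (st.MEM and.ALU) 2-wide
  cy2 -> i3 (or.ALU) WAW r3
  cy3 -> i4 (mulh.MUL) RAW+WAW r3
  cy4 -> i5 (sll.ALU) RAW r3
  cy5 -> i6 (mulh.MUL) no-port MUL/MUL
  cy6 -> i7 (mulh.MUL) RAW r0
  cy7 -> i8&i9 (st.MEM or.ALU) 2-wide
  cy8 -> i10 (and.ALU) tail

PAIRS = 2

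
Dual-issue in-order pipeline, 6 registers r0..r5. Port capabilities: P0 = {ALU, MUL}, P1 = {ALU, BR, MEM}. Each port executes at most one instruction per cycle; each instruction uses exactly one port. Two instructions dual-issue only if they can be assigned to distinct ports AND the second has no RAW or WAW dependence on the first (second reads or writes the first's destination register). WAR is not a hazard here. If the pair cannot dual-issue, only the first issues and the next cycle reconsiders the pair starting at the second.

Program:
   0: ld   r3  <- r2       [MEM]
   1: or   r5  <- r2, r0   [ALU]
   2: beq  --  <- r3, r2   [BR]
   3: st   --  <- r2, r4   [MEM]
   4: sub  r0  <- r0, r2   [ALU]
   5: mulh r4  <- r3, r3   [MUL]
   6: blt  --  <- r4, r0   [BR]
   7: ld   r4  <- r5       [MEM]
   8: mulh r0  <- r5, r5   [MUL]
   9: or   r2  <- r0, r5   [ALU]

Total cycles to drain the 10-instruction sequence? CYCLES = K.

CYCLES = 7

#0 head=0: ld/or i0+i1 pair
#1 head=2: beq i2 no-port BR/MEM
#2 head=3: st/sub i3+i4 pair
#3 head=5: mulh i5 RAW r4
#4 head=6: blt i6 no-port BR/MEM
#5 head=7: ld/mulh i7+i8 pair
#6 head=9: or i9 tail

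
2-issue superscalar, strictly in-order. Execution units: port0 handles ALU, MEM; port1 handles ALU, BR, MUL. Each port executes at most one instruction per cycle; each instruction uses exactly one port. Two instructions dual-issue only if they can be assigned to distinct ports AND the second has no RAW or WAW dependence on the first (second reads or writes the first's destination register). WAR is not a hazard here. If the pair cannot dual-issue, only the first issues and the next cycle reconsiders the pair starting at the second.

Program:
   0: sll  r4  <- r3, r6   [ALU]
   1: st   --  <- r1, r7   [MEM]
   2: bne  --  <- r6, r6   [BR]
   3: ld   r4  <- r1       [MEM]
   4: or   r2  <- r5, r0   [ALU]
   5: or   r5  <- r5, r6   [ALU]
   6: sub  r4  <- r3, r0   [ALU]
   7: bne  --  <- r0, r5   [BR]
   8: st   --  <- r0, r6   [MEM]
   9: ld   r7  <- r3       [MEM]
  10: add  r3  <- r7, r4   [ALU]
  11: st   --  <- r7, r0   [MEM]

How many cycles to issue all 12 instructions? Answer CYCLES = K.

CYCLES = 7

  cy0 -> i0&i1 (sll;st) pair
  cy1 -> i2&i3 (bne;ld) pair
  cy2 -> i4&i5 (or;or) pair
  cy3 -> i6&i7 (sub;bne) pair
  cy4 -> i8 (st) no-port MEM/MEM
  cy5 -> i9 (ld) RAW r7
  cy6 -> i10&i11 (add;st) pair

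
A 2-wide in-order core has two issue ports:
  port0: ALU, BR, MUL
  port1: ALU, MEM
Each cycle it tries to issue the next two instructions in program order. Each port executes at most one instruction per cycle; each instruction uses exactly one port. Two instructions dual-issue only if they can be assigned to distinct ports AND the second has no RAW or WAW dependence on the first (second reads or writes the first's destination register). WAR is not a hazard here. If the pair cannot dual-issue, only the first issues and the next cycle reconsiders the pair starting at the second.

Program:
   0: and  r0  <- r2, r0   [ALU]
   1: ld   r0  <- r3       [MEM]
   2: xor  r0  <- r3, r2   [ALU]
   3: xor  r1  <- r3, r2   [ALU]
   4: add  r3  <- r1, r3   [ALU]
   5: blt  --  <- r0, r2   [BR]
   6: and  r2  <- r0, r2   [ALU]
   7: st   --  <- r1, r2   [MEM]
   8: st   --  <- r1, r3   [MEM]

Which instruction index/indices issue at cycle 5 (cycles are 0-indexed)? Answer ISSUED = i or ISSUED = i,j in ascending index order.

#0 head=0: and.ALU i0 WAW r0
#1 head=1: ld.MEM i1 WAW r0
#2 head=2: xor.ALU;xor.ALU i2/i3 pair
#3 head=4: add.ALU;blt.BR i4/i5 pair
#4 head=6: and.ALU i6 RAW r2
#5 head=7: st.MEM i7 no-port MEM/MEM
#6 head=8: st.MEM i8 tail

ISSUED = 7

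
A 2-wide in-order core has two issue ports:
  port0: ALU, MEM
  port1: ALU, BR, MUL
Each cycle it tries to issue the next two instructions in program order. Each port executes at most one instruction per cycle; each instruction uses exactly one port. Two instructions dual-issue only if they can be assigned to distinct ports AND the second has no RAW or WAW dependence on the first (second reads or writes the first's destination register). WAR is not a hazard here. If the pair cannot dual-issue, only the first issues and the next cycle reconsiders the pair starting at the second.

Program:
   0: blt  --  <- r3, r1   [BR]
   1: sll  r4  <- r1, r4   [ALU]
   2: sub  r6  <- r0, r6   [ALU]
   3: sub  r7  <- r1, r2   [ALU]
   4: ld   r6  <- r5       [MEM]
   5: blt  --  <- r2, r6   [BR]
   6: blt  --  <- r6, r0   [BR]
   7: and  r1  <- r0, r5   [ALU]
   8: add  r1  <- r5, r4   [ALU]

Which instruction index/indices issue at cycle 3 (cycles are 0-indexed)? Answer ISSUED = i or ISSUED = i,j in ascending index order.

0. blt.BR sll.ALU @i0+i1  | pair
1. sub.ALU sub.ALU @i2+i3  | pair
2. ld.MEM @i4  | RAW r6
3. blt.BR @i5  | no-port BR/BR
4. blt.BR and.ALU @i6+i7  | pair
5. add.ALU @i8  | tail

ISSUED = 5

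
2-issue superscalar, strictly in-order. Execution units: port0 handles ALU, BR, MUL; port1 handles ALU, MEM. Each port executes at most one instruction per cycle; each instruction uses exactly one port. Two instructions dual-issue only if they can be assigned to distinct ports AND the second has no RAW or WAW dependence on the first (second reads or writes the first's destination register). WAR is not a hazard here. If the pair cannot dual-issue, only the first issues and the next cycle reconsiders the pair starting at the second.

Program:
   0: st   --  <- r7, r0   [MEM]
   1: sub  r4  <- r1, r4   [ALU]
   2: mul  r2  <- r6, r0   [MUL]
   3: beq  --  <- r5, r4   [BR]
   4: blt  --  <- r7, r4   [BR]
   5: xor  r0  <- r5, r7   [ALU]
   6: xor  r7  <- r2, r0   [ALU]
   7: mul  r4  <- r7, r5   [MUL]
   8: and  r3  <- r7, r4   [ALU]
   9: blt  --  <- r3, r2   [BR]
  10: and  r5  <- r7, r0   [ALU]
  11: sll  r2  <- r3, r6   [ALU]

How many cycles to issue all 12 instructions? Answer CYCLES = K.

#0 head=0: st/sub i0,i1 dual
#1 head=2: mul i2 no-port MUL/BR
#2 head=3: beq i3 no-port BR/BR
#3 head=4: blt/xor i4,i5 dual
#4 head=6: xor i6 RAW r7
#5 head=7: mul i7 RAW r4
#6 head=8: and i8 RAW r3
#7 head=9: blt/and i9,i10 dual
#8 head=11: sll i11 tail

CYCLES = 9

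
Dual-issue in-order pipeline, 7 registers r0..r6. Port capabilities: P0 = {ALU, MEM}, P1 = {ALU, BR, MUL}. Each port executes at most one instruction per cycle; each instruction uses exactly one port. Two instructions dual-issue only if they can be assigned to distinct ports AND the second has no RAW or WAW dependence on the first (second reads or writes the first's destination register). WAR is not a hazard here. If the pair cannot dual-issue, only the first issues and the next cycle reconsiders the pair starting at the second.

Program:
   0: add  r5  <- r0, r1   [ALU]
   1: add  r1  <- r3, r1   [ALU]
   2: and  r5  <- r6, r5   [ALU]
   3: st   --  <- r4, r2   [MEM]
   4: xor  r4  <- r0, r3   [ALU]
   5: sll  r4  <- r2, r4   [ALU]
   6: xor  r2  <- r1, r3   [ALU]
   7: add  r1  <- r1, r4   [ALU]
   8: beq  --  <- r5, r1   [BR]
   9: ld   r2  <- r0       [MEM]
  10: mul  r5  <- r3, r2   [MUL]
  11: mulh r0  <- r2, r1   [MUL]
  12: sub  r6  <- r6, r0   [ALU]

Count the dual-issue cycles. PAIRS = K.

t=0 i0&i1:add.ALU/add.ALU ; 2-wide
t=1 i2&i3:and.ALU/st.MEM ; 2-wide
t=2 i4:xor.ALU ; RAW+WAW r4
t=3 i5&i6:sll.ALU/xor.ALU ; 2-wide
t=4 i7:add.ALU ; RAW r1
t=5 i8&i9:beq.BR/ld.MEM ; 2-wide
t=6 i10:mul.MUL ; no-port MUL/MUL
t=7 i11:mulh.MUL ; RAW r0
t=8 i12:sub.ALU ; tail

PAIRS = 4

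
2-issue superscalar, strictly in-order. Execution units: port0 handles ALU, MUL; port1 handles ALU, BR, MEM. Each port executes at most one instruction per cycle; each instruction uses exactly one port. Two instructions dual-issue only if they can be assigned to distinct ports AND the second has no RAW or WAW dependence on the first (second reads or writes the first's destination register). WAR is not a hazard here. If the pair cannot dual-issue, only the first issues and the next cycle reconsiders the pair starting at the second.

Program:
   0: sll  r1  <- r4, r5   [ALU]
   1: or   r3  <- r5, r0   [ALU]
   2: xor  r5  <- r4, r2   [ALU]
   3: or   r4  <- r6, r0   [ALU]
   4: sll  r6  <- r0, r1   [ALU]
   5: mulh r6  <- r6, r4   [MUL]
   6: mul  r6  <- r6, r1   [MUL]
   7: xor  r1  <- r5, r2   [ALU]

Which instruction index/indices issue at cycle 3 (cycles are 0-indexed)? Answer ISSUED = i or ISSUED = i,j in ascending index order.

ISSUED = 5

t=0 i0&i1:sll+or ; dual
t=1 i2&i3:xor+or ; dual
t=2 i4:sll ; RAW+WAW r6
t=3 i5:mulh ; no-port MUL/MUL
t=4 i6&i7:mul+xor ; dual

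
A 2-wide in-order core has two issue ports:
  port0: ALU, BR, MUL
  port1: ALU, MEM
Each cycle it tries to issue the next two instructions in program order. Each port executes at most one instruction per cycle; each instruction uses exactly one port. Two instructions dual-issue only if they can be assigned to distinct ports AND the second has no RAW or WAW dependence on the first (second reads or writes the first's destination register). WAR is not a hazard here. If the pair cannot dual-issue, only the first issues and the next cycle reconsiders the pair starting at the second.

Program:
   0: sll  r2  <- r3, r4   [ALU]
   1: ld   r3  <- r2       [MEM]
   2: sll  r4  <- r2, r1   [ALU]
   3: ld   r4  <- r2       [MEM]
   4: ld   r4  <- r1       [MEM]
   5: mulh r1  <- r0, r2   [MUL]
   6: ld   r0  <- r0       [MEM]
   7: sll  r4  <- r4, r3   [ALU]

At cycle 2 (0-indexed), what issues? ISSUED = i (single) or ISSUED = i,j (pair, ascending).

ISSUED = 3

t=0 i0:sll ; RAW r2
t=1 i1/i2:ld;sll ; dual
t=2 i3:ld ; no-port MEM/MEM
t=3 i4/i5:ld;mulh ; dual
t=4 i6/i7:ld;sll ; dual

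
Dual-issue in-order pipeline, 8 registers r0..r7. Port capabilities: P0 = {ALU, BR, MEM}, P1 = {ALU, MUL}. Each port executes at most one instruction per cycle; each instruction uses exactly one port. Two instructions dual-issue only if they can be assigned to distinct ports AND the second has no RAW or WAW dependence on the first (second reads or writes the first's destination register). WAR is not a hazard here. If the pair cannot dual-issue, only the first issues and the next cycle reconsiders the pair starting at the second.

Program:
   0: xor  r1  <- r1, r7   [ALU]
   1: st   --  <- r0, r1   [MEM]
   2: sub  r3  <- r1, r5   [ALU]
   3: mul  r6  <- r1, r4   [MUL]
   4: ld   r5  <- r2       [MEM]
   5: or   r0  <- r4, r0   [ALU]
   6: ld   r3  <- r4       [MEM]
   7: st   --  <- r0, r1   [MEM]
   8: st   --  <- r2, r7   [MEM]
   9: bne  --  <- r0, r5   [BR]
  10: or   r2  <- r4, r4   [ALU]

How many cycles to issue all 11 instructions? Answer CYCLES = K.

CYCLES = 7

t=0 i0:xor ; RAW r1
t=1 i1+i2:st+sub ; dual
t=2 i3+i4:mul+ld ; dual
t=3 i5+i6:or+ld ; dual
t=4 i7:st ; no-port MEM/MEM
t=5 i8:st ; no-port MEM/BR
t=6 i9+i10:bne+or ; dual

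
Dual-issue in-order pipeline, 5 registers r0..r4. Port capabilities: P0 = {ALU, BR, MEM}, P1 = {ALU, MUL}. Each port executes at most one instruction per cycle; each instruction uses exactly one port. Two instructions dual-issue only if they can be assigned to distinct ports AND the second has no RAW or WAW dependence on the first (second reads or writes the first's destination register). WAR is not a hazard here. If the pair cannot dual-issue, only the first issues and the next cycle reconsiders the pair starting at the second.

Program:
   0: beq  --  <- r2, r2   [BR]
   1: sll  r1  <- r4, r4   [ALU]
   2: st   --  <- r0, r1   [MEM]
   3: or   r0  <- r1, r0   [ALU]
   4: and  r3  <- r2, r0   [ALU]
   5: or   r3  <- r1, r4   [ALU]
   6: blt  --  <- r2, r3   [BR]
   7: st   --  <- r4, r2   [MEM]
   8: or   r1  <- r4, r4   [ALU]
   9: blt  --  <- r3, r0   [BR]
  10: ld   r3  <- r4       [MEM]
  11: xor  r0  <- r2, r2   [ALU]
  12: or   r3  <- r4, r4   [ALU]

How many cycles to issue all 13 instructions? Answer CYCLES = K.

[0] i0,i1  beq.BR/sll.ALU  -- 2-wide
[1] i2,i3  st.MEM/or.ALU  -- 2-wide
[2] i4  and.ALU  -- WAW r3
[3] i5  or.ALU  -- RAW r3
[4] i6  blt.BR  -- no-port BR/MEM
[5] i7,i8  st.MEM/or.ALU  -- 2-wide
[6] i9  blt.BR  -- no-port BR/MEM
[7] i10,i11  ld.MEM/xor.ALU  -- 2-wide
[8] i12  or.ALU  -- tail

CYCLES = 9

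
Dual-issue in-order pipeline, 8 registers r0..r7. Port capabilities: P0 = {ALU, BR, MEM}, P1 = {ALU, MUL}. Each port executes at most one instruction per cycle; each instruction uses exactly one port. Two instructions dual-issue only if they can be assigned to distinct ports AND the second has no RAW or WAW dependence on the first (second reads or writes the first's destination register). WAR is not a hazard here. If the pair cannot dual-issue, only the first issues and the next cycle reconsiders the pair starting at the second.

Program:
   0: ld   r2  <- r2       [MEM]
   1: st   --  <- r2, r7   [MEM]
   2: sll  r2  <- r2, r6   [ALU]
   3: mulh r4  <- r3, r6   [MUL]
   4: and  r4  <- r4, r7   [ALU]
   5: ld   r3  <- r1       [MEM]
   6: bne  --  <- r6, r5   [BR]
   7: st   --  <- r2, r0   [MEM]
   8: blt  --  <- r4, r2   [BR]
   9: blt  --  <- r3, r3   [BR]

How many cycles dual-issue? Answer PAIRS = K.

  cy0 -> i0 (ld.MEM) no-port MEM/MEM
  cy1 -> i1/i2 (st.MEM/sll.ALU) 2-wide
  cy2 -> i3 (mulh.MUL) RAW+WAW r4
  cy3 -> i4/i5 (and.ALU/ld.MEM) 2-wide
  cy4 -> i6 (bne.BR) no-port BR/MEM
  cy5 -> i7 (st.MEM) no-port MEM/BR
  cy6 -> i8 (blt.BR) no-port BR/BR
  cy7 -> i9 (blt.BR) tail

PAIRS = 2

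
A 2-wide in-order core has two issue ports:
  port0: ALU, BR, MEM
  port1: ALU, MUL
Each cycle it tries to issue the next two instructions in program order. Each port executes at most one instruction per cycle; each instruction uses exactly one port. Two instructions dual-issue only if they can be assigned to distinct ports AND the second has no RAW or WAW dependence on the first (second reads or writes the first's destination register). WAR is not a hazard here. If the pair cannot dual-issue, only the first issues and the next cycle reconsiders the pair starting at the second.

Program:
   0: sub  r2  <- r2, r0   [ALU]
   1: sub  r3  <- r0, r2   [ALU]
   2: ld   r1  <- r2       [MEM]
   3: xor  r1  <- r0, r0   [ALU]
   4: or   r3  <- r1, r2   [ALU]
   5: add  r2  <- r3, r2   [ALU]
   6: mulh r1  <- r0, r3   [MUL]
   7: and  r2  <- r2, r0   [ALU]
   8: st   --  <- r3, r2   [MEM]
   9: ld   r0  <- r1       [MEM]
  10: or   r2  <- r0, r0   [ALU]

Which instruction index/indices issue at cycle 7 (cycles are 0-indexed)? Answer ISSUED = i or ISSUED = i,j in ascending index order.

ISSUED = 9

c0: i0 sub.ALU  RAW r2
c1: i1,i2 sub.ALU ld.MEM  dual
c2: i3 xor.ALU  RAW r1
c3: i4 or.ALU  RAW r3
c4: i5,i6 add.ALU mulh.MUL  dual
c5: i7 and.ALU  RAW r2
c6: i8 st.MEM  no-port MEM/MEM
c7: i9 ld.MEM  RAW r0
c8: i10 or.ALU  tail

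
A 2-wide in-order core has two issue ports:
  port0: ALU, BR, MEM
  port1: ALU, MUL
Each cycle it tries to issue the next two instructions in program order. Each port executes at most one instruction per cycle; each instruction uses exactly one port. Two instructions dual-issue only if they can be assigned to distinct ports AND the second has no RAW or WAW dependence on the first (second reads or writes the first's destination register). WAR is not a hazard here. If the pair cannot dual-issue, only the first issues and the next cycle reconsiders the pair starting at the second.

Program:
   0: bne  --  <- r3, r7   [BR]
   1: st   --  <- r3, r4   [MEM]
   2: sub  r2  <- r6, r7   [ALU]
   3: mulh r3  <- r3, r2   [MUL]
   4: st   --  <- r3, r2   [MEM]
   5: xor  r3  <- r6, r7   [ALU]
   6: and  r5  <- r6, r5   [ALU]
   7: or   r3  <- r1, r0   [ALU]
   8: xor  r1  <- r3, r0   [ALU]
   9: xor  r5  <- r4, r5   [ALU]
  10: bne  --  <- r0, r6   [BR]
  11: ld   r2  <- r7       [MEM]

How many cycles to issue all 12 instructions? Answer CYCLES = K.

CYCLES = 8

  cy0 -> i0 (bne.BR) no-port BR/MEM
  cy1 -> i1,i2 (st.MEM sub.ALU) dual
  cy2 -> i3 (mulh.MUL) RAW r3
  cy3 -> i4,i5 (st.MEM xor.ALU) dual
  cy4 -> i6,i7 (and.ALU or.ALU) dual
  cy5 -> i8,i9 (xor.ALU xor.ALU) dual
  cy6 -> i10 (bne.BR) no-port BR/MEM
  cy7 -> i11 (ld.MEM) tail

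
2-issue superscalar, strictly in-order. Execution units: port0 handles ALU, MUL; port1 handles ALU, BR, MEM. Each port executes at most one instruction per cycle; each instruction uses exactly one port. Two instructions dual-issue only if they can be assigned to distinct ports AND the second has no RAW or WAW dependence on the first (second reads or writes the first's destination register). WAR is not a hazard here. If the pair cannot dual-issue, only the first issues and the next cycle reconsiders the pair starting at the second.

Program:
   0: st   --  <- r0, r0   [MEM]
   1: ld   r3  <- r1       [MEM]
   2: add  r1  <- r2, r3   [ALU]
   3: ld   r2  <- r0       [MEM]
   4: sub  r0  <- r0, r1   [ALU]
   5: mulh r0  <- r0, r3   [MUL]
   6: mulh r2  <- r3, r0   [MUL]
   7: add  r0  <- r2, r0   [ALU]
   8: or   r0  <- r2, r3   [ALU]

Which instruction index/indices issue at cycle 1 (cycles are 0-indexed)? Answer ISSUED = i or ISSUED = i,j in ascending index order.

ISSUED = 1

  cy0 -> i0 (st.MEM) no-port MEM/MEM
  cy1 -> i1 (ld.MEM) RAW r3
  cy2 -> i2,i3 (add.ALU;ld.MEM) dual
  cy3 -> i4 (sub.ALU) RAW+WAW r0
  cy4 -> i5 (mulh.MUL) no-port MUL/MUL
  cy5 -> i6 (mulh.MUL) RAW r2
  cy6 -> i7 (add.ALU) WAW r0
  cy7 -> i8 (or.ALU) tail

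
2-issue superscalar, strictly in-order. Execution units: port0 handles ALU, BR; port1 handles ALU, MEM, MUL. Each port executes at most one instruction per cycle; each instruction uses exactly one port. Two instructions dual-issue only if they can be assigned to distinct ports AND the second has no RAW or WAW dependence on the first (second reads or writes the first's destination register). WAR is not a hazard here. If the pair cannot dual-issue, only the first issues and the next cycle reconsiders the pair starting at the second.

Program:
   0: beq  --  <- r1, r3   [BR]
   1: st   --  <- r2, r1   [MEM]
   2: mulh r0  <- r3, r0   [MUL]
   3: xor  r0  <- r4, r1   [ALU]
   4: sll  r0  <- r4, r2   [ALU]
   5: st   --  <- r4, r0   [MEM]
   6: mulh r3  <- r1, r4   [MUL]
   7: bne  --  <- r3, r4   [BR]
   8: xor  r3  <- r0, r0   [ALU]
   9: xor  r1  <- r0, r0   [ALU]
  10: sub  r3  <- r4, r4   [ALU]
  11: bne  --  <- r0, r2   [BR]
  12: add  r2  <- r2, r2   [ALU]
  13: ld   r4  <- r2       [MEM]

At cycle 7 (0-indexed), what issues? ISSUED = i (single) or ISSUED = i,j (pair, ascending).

0. beq.BR;st.MEM @i0/i1  | pair
1. mulh.MUL @i2  | WAW r0
2. xor.ALU @i3  | WAW r0
3. sll.ALU @i4  | RAW r0
4. st.MEM @i5  | no-port MEM/MUL
5. mulh.MUL @i6  | RAW r3
6. bne.BR;xor.ALU @i7/i8  | pair
7. xor.ALU;sub.ALU @i9/i10  | pair
8. bne.BR;add.ALU @i11/i12  | pair
9. ld.MEM @i13  | tail

ISSUED = 9,10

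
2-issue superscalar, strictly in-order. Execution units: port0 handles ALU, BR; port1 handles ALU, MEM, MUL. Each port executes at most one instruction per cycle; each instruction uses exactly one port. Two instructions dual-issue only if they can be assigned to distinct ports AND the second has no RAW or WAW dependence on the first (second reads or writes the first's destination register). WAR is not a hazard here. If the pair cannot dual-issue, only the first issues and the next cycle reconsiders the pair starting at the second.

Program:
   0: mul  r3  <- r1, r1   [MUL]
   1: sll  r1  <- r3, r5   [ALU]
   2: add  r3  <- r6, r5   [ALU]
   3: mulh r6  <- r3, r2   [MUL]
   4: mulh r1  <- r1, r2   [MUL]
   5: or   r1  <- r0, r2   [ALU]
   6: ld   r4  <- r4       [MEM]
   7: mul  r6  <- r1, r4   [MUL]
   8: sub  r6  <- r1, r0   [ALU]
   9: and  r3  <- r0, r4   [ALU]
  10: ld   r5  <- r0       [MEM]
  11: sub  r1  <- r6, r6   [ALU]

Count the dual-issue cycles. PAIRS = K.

PAIRS = 4

t=0 i0:mul.MUL ; RAW r3
t=1 i1&i2:sll.ALU+add.ALU ; dual
t=2 i3:mulh.MUL ; no-port MUL/MUL
t=3 i4:mulh.MUL ; WAW r1
t=4 i5&i6:or.ALU+ld.MEM ; dual
t=5 i7:mul.MUL ; WAW r6
t=6 i8&i9:sub.ALU+and.ALU ; dual
t=7 i10&i11:ld.MEM+sub.ALU ; dual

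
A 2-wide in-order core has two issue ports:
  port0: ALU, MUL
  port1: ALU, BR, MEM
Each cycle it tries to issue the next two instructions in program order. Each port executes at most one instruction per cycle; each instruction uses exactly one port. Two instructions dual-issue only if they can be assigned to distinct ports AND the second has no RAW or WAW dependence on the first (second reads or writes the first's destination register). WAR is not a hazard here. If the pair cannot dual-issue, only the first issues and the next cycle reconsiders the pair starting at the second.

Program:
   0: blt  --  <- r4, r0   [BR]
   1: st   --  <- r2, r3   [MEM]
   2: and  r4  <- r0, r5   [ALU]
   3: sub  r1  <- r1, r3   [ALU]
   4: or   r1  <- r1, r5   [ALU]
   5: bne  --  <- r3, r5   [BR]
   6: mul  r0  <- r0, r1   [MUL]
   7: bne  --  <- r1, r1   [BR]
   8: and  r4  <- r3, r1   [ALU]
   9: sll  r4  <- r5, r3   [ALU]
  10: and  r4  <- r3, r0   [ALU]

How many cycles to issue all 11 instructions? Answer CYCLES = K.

#0 head=0: blt i0 no-port BR/MEM
#1 head=1: st and i1+i2 2-wide
#2 head=3: sub i3 RAW+WAW r1
#3 head=4: or bne i4+i5 2-wide
#4 head=6: mul bne i6+i7 2-wide
#5 head=8: and i8 WAW r4
#6 head=9: sll i9 WAW r4
#7 head=10: and i10 tail

CYCLES = 8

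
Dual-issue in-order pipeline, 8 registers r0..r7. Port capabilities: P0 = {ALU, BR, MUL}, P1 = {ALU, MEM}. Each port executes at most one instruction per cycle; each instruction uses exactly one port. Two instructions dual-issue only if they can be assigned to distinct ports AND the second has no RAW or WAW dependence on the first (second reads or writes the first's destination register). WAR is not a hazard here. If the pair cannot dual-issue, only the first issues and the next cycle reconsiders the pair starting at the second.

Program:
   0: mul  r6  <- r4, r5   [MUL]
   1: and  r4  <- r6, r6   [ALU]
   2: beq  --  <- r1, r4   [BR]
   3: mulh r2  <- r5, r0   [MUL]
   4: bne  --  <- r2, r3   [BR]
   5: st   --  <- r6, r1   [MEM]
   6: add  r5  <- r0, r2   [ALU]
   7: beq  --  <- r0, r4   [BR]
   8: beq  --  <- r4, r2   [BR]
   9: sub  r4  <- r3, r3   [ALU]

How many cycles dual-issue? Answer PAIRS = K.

#0 head=0: mul.MUL i0 RAW r6
#1 head=1: and.ALU i1 RAW r4
#2 head=2: beq.BR i2 no-port BR/MUL
#3 head=3: mulh.MUL i3 no-port MUL/BR
#4 head=4: bne.BR+st.MEM i4/i5 2-wide
#5 head=6: add.ALU+beq.BR i6/i7 2-wide
#6 head=8: beq.BR+sub.ALU i8/i9 2-wide

PAIRS = 3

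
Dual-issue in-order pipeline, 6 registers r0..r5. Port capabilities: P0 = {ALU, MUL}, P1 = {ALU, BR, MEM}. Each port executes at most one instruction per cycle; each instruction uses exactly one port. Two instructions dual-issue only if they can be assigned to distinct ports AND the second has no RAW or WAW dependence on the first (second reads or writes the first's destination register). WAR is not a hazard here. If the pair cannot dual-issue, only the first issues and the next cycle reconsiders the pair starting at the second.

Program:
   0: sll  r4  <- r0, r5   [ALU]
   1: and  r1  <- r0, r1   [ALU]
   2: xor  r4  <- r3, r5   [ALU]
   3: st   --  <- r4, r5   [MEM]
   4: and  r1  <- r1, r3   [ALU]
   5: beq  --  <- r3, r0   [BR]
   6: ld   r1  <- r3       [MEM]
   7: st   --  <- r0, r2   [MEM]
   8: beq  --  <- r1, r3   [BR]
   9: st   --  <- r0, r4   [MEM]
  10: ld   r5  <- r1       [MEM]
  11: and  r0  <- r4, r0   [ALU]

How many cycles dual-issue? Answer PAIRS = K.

PAIRS = 3

#0 head=0: sll/and i0+i1 pair
#1 head=2: xor i2 RAW r4
#2 head=3: st/and i3+i4 pair
#3 head=5: beq i5 no-port BR/MEM
#4 head=6: ld i6 no-port MEM/MEM
#5 head=7: st i7 no-port MEM/BR
#6 head=8: beq i8 no-port BR/MEM
#7 head=9: st i9 no-port MEM/MEM
#8 head=10: ld/and i10+i11 pair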